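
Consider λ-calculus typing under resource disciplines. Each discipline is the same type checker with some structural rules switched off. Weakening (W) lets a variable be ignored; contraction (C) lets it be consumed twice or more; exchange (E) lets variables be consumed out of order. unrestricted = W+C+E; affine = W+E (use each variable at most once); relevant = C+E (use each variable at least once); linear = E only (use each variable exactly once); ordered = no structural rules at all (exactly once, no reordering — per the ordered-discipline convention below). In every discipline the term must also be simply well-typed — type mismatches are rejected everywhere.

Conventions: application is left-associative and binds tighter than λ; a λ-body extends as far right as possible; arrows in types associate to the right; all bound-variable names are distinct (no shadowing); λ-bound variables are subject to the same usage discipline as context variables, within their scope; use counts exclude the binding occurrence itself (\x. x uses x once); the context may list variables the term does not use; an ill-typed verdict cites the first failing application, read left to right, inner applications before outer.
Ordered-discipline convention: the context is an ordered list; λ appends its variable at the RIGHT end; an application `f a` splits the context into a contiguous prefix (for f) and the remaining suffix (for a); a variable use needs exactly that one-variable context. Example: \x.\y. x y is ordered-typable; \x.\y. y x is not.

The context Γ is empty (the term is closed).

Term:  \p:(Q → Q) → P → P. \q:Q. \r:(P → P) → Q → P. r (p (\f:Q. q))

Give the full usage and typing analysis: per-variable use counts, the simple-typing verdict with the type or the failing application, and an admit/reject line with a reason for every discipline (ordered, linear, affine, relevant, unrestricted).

counts: p [bound]: 1, q [bound]: 1, r [bound]: 1, f [bound]: 0
uses in reading order: r, p, q
typing: ✓ — ((Q → Q) → P → P) → Q → ((P → P) → Q → P) → Q → P
ordered: ✗ — f left unused
linear: ✗ — f left unused
affine: ✓ — p, q, r, f: no repeats, contraction unneeded
relevant: ✗ — f left unused
unrestricted: ✓ — type-checks (((Q → Q) → P → P) → Q → ((P → P) → Q → P) → Q → P) and nothing is barred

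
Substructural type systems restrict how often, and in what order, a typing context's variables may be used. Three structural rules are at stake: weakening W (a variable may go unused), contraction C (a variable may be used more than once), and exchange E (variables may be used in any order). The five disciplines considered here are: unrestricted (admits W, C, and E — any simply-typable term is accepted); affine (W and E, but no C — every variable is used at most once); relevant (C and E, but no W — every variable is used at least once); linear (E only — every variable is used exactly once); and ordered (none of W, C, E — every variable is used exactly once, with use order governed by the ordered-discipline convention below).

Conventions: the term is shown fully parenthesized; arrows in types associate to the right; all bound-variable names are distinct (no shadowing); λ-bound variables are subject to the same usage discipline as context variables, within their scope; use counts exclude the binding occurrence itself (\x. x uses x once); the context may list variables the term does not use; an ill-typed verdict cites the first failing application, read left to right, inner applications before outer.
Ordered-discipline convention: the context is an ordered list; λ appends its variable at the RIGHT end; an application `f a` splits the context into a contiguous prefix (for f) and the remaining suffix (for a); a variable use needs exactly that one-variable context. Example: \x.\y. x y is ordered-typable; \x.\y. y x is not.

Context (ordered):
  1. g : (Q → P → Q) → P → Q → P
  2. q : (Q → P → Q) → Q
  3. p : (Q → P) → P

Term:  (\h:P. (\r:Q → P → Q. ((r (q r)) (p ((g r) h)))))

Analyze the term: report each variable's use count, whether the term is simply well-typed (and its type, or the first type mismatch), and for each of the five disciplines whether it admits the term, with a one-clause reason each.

variable uses: g=1, q=1, p=1, h (λ-bound)=1, r (λ-bound)=3
use order (left to right): r, q, r, p, g, r, h
typing: well-typed — term : P → (Q → P → Q) → Q
ordered: ✗ — repeated use of r ×3
linear: ✗ — repeated use of r ×3
affine: ✗ — repeated use of r ×3
relevant: ✓ — g, q, p, h, r: all used, weakening unneeded
unrestricted: ✓ — typability at P → (Q → P → Q) → Q is all that's needed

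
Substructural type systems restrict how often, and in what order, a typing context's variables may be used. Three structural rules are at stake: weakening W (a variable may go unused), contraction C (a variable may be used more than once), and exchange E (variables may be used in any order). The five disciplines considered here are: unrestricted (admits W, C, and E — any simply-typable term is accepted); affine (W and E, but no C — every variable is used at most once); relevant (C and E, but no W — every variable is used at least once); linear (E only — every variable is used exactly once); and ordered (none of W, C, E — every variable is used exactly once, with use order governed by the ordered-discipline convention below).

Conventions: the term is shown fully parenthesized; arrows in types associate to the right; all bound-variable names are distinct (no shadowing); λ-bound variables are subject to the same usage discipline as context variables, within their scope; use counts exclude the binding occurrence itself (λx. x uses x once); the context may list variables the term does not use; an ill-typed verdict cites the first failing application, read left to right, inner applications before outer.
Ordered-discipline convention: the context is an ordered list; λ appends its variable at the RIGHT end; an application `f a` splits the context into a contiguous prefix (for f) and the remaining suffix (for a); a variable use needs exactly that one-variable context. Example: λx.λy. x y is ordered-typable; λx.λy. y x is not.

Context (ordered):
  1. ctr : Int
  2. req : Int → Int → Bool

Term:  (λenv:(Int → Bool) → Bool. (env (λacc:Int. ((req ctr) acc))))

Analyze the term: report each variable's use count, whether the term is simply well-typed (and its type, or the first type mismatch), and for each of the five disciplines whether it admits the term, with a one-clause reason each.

use counts: ctr: 1×; req: 1×; env [bound]: 1×; acc [bound]: 1×
left-to-right use order: env, req, ctr, acc
typing: well-typed at ((Int → Bool) → Bool) → Bool
ordered: ✗, use order env, req, ctr, acc needs exchange
linear: ✓, each of ctr, req, env, acc used exactly once
affine: ✓, at most one use each (ctr, req, env, acc)
relevant: ✓, every one of ctr, req, env, acc appears
unrestricted: ✓, simply typable at ((Int → Bool) → Bool) → Bool; W, C, E all held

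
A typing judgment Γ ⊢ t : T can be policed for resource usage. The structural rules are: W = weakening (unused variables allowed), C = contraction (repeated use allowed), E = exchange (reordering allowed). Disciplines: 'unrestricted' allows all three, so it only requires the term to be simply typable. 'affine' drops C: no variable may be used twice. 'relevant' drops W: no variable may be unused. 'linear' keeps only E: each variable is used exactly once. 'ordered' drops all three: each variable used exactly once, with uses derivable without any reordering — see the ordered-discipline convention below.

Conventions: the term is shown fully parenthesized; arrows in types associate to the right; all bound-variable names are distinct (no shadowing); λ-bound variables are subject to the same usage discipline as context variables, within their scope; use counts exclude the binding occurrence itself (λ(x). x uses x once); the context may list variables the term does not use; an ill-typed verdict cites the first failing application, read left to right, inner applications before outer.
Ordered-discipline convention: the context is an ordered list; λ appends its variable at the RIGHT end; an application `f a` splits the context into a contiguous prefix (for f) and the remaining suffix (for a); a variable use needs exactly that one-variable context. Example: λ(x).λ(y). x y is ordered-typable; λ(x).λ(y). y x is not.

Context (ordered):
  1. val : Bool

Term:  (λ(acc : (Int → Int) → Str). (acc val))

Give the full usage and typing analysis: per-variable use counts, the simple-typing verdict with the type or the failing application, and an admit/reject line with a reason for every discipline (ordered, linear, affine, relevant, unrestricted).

use counts: val: 1×; acc (bound): 1×
left-to-right use order: acc, val
typing: ill-typed: a function awaiting Int → Int gets Bool
ordered: ✗, not simply typable
linear: ✗, fails simple typing
affine: ✗, a type mismatch blocks all five
relevant: ✗, the type mismatch rejects it
unrestricted: ✗, not simply typable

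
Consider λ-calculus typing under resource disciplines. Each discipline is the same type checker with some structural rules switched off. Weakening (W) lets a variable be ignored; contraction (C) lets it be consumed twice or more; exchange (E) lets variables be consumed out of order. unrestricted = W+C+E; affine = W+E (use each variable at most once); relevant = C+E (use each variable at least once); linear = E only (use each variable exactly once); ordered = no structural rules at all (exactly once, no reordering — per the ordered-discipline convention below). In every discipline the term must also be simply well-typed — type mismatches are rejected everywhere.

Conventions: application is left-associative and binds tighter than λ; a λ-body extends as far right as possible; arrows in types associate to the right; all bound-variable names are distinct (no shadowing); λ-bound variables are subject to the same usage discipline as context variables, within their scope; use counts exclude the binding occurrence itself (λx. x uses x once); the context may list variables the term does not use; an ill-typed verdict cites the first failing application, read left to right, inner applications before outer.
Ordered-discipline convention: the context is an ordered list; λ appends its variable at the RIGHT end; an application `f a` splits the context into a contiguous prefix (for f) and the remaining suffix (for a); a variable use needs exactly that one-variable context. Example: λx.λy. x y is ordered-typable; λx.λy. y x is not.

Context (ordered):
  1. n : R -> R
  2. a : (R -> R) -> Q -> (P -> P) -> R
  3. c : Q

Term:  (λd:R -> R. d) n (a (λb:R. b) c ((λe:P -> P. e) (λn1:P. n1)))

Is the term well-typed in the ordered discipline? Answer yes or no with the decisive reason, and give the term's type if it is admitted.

yes — single-use (n, a, c, d, b, e, n1), ordered derivation ok; term : R
usage: n: 1, a: 1, c: 1, d [bound]: 1, b [bound]: 1, e [bound]: 1, n1 [bound]: 1
uses in reading order: d, n, a, b, c, e, n1
typing: ✓ — R
all disciplines: ordered ✓ | linear ✓ | affine ✓ | relevant ✓ | unrestricted ✓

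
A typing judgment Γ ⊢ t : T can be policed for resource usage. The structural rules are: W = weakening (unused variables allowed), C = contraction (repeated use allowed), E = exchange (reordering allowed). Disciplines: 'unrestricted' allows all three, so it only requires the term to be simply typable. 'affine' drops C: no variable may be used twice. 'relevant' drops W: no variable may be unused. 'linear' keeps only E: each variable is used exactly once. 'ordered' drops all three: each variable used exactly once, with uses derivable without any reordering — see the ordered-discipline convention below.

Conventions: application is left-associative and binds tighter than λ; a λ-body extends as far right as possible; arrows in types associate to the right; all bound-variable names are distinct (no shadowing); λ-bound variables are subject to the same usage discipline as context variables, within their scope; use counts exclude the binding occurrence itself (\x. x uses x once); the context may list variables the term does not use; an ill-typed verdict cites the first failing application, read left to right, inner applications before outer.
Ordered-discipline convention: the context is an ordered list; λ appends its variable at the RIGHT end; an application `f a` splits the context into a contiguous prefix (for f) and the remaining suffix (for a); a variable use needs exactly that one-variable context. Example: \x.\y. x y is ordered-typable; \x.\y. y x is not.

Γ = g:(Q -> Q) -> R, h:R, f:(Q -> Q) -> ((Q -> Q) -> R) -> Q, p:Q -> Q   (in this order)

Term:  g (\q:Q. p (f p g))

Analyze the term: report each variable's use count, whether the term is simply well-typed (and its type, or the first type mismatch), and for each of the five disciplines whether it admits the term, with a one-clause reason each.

counts: g: 2×; h: 0×; f: 1×; p: 2×; q (λ-bound): 0×
left-to-right use order: g, p, f, p, g
typing: the term checks, with type R
ordered ✗ (g ×2, p ×2 used more than once (contraction); unused: h, q — weakening required)
linear ✗ (g ×2, p ×2 used more than once (contraction); unused: h, q — weakening required)
affine ✗ (g ×2, p ×2 used more than once (contraction))
relevant ✗ (unused: h, q — weakening required)
unrestricted ✓ (type-checks (R) and nothing is barred)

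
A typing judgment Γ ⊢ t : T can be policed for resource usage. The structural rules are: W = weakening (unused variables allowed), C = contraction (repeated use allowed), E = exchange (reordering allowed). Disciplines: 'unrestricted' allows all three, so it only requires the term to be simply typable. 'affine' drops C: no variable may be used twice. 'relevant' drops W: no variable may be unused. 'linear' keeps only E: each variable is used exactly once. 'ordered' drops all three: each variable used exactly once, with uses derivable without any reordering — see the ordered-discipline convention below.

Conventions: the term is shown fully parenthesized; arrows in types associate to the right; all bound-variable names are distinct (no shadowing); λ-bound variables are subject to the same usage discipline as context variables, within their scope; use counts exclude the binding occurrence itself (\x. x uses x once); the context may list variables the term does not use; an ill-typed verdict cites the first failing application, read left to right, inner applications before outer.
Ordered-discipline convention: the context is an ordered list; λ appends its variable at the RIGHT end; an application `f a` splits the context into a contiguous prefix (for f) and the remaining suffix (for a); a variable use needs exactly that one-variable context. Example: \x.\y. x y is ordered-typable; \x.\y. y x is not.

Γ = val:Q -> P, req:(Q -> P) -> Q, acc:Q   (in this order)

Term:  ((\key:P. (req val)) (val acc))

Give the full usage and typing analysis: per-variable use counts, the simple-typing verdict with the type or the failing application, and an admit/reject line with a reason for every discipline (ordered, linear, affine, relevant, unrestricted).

variable uses: val ×2, req ×1, acc ×1, key (bound) ×0
order of uses: req, val, val, acc
typing: well-typed — term : Q
ordered ✗ (val ×2 used more than once (contraction); key left unused)
linear ✗ (val ×2 used more than once (contraction); key left unused)
affine ✗ (val ×2 used more than once (contraction))
relevant ✗ (key left unused)
unrestricted ✓ (typability at Q is all that's needed)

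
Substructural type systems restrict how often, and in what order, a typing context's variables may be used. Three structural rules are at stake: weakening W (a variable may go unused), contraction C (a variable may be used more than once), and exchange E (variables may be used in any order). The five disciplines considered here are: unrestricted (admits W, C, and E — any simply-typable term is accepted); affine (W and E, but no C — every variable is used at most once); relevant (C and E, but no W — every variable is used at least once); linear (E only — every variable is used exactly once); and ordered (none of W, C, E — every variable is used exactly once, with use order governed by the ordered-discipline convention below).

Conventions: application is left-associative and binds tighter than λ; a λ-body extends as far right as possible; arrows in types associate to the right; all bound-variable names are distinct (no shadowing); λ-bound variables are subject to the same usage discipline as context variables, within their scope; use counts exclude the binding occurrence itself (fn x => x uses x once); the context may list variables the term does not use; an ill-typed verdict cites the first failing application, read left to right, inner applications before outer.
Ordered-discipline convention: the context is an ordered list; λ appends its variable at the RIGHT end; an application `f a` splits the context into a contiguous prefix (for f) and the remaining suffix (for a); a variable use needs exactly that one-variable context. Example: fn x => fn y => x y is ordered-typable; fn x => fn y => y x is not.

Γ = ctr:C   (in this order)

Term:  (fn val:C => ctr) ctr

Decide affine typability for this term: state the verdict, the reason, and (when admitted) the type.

no — ctr ×2 used more than once (contraction)
use counts: ctr=2; val [bound]=0
order of uses: ctr, ctr
typing: ✓ — C
summary: ordered ✗ · linear ✗ · affine ✗ · relevant ✗ · unrestricted ✓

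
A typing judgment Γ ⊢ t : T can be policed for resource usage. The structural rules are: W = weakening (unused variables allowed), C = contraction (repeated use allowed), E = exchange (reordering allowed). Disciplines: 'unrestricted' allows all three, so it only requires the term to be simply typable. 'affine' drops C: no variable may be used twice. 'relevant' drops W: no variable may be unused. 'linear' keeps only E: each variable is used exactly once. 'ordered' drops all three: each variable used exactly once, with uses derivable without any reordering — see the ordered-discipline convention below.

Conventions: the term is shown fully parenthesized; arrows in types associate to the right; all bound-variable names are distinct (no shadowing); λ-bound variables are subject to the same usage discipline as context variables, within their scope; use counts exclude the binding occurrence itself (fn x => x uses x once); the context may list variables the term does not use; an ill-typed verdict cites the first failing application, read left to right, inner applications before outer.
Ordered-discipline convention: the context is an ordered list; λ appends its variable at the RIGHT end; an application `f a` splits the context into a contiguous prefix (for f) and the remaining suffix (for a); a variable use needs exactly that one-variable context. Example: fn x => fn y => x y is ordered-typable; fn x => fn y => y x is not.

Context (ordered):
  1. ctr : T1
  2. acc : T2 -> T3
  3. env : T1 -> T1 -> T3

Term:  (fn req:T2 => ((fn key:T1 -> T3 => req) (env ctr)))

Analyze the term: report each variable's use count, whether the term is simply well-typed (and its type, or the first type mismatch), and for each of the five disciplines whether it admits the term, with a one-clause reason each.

counts: ctr: 1; acc: 0; env: 1; req (λ-bound): 1; key (λ-bound): 0
order of uses: req, env, ctr
typing: the term checks, with type T2 -> T2
ordered: ✗ — unused: acc, key — weakening required
linear: ✗ — unused: acc, key — weakening required
affine: ✓ — none of ctr, acc, env, req, key used more than once
relevant: ✗ — unused: acc, key — weakening required
unrestricted: ✓ — simply typable at T2 -> T2; W, C, E all held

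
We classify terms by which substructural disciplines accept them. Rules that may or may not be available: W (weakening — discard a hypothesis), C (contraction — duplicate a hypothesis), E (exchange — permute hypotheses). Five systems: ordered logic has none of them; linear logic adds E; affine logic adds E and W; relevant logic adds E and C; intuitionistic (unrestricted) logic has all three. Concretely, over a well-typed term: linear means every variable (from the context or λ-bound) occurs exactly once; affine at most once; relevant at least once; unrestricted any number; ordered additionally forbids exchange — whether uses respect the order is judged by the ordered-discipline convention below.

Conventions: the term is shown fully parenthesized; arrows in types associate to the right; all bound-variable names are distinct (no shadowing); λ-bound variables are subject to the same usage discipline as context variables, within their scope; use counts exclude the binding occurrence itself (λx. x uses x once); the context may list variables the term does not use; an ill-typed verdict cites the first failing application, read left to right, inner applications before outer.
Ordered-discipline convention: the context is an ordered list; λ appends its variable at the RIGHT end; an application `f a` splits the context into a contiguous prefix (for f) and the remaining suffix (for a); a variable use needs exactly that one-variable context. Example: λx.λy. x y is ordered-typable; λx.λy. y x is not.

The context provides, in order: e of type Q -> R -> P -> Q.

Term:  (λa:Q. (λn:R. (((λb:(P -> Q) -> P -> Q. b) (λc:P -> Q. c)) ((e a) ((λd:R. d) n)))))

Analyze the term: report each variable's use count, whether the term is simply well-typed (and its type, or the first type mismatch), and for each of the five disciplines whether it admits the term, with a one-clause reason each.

usage: e ×1, a [bound] ×1, n [bound] ×1, b [bound] ×1, c [bound] ×1, d [bound] ×1
order of uses: b, c, e, a, d, n
typing: the term checks, with type Q -> R -> P -> Q
ordered ✓ (one use each (e, a, n, b, c, d); ordered split holds)
linear ✓ (each of e, a, n, b, c, d used exactly once)
affine ✓ (no duplicate uses among e, a, n, b, c, d)
relevant ✓ (at least one use each (e, a, n, b, c, d))
unrestricted ✓ (typability at Q -> R -> P -> Q is all that's needed)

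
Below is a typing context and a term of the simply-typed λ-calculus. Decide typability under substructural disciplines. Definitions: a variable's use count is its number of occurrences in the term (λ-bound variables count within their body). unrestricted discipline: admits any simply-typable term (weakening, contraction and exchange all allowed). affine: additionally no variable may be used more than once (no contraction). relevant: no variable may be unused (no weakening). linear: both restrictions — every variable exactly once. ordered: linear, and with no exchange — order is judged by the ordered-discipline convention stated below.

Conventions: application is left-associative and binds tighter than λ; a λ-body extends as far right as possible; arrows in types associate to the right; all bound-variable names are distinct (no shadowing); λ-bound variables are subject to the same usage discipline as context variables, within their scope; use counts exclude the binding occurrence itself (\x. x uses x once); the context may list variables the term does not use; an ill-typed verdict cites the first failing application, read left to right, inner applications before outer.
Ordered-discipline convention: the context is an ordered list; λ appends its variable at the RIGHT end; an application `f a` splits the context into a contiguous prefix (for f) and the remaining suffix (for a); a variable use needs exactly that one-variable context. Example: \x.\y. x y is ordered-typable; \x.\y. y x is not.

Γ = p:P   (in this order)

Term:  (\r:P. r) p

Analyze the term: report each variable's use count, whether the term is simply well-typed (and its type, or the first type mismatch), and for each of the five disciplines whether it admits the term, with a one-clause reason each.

usage: p ×1, r (bound) ×1
order of uses: r, p
typing: well-typed — term : P
ordered: ✓, p, r once each; derivable with no W/C/E
linear: ✓, single use per variable (p, r)
affine: ✓, p, r: no repeats, contraction unneeded
relevant: ✓, at least one use each (p, r)
unrestricted: ✓, simply typable at P; W, C, E all held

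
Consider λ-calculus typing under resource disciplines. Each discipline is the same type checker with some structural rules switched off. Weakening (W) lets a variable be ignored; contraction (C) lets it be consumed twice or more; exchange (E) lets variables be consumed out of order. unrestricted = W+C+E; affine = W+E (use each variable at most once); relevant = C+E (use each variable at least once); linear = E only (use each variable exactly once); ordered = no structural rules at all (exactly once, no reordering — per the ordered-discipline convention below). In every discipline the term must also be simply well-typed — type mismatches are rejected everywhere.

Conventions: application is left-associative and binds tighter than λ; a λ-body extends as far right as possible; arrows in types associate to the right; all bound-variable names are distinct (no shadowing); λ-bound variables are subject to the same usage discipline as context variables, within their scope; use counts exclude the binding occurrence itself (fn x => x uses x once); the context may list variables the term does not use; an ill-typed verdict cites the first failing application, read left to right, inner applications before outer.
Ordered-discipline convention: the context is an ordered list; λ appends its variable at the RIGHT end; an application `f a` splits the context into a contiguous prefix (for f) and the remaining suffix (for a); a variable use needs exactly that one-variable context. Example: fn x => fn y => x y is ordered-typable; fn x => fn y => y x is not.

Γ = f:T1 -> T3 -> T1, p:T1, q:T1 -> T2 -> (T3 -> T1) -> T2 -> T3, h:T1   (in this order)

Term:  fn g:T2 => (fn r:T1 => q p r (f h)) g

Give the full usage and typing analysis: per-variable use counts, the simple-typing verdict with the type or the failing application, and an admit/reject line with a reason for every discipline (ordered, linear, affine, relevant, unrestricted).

use counts: f: 1×; p: 1×; q: 1×; h: 1×; g [bound]: 1×; r [bound]: 1×
left-to-right use order: q, p, r, f, h, g
typing: ill-typed: an argument T1 mismatches the expected T2
ordered: ✗, not simply typable
linear: ✗, fails simple typing
affine: ✗, a type mismatch blocks all five
relevant: ✗, the type mismatch rejects it
unrestricted: ✗, not simply typable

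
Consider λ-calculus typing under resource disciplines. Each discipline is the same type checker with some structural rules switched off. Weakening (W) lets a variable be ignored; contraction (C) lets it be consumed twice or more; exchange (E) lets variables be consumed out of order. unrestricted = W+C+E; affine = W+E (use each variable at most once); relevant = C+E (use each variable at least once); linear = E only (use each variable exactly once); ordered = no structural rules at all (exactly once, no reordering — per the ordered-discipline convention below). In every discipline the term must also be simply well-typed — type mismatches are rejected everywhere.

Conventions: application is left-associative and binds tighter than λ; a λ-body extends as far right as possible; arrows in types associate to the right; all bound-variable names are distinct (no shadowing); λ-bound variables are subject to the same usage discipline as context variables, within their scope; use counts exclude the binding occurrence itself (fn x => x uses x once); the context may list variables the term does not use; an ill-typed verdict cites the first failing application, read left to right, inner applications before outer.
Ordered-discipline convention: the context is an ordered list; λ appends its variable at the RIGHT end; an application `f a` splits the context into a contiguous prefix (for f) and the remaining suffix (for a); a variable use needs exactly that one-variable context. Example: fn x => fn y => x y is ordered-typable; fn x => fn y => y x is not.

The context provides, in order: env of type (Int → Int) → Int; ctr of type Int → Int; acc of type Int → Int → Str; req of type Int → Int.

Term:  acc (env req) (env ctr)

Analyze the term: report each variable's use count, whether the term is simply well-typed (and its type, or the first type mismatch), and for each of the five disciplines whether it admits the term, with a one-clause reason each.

variable uses: env: 2, ctr: 1, acc: 1, req: 1
order of uses: acc, env, req, env, ctr
typing: well-typed — term : Str
ordered: ✗, env ×2 used more than once (contraction)
linear: ✗, env ×2 used more than once (contraction)
affine: ✗, env ×2 used more than once (contraction)
relevant: ✓, at least one use each (env, ctr, acc, req)
unrestricted: ✓, type-checks (Str) and nothing is barred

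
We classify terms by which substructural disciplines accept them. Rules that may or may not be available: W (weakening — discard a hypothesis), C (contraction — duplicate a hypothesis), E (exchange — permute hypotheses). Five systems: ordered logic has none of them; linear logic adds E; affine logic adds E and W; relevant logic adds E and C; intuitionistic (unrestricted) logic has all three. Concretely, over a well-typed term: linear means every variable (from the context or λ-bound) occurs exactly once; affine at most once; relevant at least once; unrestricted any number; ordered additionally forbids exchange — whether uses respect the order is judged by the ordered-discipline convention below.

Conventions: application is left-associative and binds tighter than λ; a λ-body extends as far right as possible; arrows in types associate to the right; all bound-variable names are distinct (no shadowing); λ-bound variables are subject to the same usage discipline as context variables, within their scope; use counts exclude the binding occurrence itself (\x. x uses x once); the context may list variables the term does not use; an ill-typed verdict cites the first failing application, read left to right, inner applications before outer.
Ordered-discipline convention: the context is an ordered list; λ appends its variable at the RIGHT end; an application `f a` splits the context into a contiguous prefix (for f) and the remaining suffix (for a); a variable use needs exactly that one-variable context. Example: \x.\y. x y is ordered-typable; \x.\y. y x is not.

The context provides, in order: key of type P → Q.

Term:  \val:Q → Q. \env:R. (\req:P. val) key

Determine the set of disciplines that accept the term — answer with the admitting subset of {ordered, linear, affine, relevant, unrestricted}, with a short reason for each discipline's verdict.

admitted by: none
variable uses: key=1, val (bound)=1, env (bound)=0, req (bound)=0
use order (left to right): val, key
typing: ill-typed: argument of type P → Q where P is required
ordered ✗ (not simply typable)
linear ✗ (fails simple typing)
affine ✗ (a type mismatch blocks all five)
relevant ✗ (the type mismatch rejects it)
unrestricted ✗ (not simply typable)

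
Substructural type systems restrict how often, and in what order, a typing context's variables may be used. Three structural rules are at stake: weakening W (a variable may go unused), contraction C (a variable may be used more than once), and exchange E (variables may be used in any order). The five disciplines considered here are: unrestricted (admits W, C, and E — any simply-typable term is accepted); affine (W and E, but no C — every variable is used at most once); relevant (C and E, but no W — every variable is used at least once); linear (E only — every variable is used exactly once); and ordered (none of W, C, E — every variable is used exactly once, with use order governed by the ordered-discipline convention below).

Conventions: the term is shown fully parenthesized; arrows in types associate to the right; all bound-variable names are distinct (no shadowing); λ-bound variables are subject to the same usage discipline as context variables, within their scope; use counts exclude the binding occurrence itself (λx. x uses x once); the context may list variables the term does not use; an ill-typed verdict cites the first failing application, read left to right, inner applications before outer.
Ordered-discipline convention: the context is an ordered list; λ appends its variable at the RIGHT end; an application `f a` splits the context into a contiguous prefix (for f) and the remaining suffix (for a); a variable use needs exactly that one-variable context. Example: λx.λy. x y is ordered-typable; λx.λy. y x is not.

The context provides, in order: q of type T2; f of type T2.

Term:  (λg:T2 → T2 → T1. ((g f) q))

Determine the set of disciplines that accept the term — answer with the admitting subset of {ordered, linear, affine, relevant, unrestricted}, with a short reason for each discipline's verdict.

accepted by: linear, affine, relevant, unrestricted
usage: q=1, f=1, g (λ-bound)=1
left-to-right use order: g, f, q
typing: well-typed — term : (T2 → T2 → T1) → T1
ordered: ✗, no contiguous prefix/suffix split fits g, f, q
linear: ✓, each of q, f, g used exactly once
affine: ✓, no duplicate uses among q, f, g
relevant: ✓, every one of q, f, g appears
unrestricted: ✓, type-checks ((T2 → T2 → T1) → T1) and nothing is barred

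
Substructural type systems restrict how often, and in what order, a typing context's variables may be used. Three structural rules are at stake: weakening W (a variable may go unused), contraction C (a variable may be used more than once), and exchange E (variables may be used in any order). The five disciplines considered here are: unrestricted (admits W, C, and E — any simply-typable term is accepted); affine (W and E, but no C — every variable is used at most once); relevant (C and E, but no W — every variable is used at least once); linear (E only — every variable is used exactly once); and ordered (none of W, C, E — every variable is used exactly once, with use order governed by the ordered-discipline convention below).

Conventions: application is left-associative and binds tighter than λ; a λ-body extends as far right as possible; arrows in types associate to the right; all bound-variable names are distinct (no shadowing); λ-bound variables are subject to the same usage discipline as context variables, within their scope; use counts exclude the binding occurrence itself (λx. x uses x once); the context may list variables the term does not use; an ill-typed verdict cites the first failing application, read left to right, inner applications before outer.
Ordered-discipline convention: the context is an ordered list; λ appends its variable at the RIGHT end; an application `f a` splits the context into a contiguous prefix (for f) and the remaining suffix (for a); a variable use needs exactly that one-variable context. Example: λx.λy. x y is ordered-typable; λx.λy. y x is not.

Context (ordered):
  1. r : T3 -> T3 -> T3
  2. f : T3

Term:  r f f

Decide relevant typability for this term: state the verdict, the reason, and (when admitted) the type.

yes — every one of r, f appears; term : T3
counts: r ×1, f ×2
use order (left to right): r, f, f
typing: ✓ — T3
all disciplines: ordered ✗ · linear ✗ · affine ✗ · relevant ✓ · unrestricted ✓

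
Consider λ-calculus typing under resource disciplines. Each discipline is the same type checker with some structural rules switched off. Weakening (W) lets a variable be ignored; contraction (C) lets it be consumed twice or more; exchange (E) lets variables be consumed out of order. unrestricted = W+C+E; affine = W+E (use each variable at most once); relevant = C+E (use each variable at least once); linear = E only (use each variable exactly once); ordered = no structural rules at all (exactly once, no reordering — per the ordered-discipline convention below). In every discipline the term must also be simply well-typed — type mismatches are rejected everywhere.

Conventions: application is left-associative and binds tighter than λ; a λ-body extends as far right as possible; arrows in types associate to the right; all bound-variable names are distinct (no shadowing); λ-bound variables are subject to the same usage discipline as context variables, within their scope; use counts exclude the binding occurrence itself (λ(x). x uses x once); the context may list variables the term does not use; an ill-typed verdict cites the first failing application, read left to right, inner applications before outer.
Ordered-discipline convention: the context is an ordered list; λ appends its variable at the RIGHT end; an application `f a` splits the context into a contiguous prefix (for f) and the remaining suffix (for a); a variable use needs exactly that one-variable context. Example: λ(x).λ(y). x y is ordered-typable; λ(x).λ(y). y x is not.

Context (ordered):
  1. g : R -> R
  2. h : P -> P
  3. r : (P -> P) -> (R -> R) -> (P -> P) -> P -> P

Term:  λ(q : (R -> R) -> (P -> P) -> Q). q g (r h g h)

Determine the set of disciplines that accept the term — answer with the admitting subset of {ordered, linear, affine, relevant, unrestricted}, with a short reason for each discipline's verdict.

accepted by: relevant, unrestricted
usage: g=2; h=2; r=1; q (λ-bound)=1
left-to-right use order: q, g, r, h, g, h
typing: the term checks, with type ((R -> R) -> (P -> P) -> Q) -> Q
ordered ✗ (repeated use of g ×2, h ×2)
linear ✗ (repeated use of g ×2, h ×2)
affine ✗ (repeated use of g ×2, h ×2)
relevant ✓ (at least one use each (g, h, r, q))
unrestricted ✓ (type-checks (((R -> R) -> (P -> P) -> Q) -> Q) and nothing is barred)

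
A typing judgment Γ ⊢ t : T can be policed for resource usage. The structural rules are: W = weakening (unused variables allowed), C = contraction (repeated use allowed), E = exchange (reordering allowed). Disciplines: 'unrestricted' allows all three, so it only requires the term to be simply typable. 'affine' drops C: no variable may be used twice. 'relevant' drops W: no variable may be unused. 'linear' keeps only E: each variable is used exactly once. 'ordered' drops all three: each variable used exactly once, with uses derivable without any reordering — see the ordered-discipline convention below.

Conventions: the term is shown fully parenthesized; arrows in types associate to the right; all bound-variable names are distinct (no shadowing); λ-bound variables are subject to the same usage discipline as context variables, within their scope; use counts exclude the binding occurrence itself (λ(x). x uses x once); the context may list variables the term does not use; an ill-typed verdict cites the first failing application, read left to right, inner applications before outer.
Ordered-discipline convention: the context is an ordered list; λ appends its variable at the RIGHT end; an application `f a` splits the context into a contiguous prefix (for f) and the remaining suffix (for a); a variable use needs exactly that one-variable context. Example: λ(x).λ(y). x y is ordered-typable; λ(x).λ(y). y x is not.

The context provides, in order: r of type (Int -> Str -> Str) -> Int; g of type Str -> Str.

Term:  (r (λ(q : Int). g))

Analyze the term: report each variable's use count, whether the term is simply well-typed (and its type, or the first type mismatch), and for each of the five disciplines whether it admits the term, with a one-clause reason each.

use counts: r=1; g=1; q (λ-bound)=0
uses in reading order: r, g
typing: the term checks, with type Int
ordered: ✗ — needs weakening: q unused
linear: ✗ — needs weakening: q unused
affine: ✓ — none of r, g, q used more than once
relevant: ✗ — needs weakening: q unused
unrestricted: ✓ — well-typed at Int; no restrictions here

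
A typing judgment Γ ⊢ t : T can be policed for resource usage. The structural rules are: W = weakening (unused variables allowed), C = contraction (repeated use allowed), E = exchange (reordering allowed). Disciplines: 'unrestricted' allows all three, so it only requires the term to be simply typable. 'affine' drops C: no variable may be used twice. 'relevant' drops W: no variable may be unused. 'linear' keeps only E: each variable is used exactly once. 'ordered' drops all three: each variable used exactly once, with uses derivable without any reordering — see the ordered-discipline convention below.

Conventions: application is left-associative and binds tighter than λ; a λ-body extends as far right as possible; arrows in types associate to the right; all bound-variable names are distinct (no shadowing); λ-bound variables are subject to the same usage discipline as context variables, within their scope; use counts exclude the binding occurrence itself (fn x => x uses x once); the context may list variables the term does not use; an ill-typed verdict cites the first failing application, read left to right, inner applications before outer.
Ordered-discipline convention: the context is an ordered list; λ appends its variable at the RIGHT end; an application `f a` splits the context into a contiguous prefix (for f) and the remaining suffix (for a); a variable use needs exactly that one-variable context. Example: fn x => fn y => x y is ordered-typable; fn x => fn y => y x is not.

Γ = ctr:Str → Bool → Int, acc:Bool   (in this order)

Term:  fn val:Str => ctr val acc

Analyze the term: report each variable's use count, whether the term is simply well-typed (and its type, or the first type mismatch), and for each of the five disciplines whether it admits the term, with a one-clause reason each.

counts: ctr ×1, acc ×1, val (bound) ×1
left-to-right use order: ctr, val, acc
typing: well-typed at Str → Int
ordered: ✗ — use order ctr, val, acc needs exchange
linear: ✓ — ctr, acc, val: one use apiece
affine: ✓ — at most one use each (ctr, acc, val)
relevant: ✓ — every one of ctr, acc, val appears
unrestricted: ✓ — typability at Str → Int is all that's needed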